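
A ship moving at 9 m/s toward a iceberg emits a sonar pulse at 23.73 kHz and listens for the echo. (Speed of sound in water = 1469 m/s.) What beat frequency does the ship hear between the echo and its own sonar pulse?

293 Hz

The iceberg receives the sound from a moving source: f₁ = f₀ · v/(v − v_e) = 23.73 × 1469/1460 ≈ 23.876 kHz.
On the return leg the ship is a moving observer: f₂ = f₁ · (v + v_e)/v = 23.876 × 1478/1469 ≈ 24.023 kHz.
Beat against the emitted tone (with f₀ = 23730 Hz): |f₂ − f₀| = 2v_e·f₀/(v − v_e) = 2 × 9 × 23730/1460 ≈ 293 Hz.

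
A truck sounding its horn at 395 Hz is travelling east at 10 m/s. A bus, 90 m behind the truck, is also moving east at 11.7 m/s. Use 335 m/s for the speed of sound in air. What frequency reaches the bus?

The bus is behind, so the truck is moving away from it while the bus is moving toward the truck.
With source receding and observer approaching, f' = f · (v + v_o)/(v + v_s).
f' = 395 × (335 + 11.7)/(335 + 10) = 395 × 346.7/345 ≈ 397 Hz.

397 Hz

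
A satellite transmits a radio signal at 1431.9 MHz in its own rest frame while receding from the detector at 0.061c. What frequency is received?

Relativistic Doppler for frequency: f' = f₀ · √((1 − β)/(1 + β)).
f' = 1431.9 × √(0.9390/1.0610) = 1431.9 × 0.94075 ≈ 1347.1 MHz.

1347.1 MHz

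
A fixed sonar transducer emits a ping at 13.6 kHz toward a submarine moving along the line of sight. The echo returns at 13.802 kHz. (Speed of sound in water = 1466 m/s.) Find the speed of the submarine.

Double Doppler shift off a moving reflector: f₂ = f₀ · (v + u)/(v − u) (u > 0 toward emitter).
Rearranging, u = v · (f₂ − f₀)/(f₂ + f₀) = 1466 × 0.202/27.402 ≈ 10.8 m/s.
So the submarine is moving at 10.8 m/s toward the emitter.

10.8 m/s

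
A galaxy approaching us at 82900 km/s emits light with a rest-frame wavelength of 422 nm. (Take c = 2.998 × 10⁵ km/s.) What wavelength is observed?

β = v/c = 82900/299800 = 0.2765.
Relativistic Doppler for wavelength: λ' = λ₀ · √((1 − β)/(1 + β)).
λ' = 422 × √(0.7235/1.2765) = 422 × 0.75284 ≈ 317.7 nm.

317.7 nm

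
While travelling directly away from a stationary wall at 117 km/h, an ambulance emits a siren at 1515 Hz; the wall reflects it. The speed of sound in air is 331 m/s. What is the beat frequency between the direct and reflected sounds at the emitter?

271 Hz

117 km/h = 32.5 m/s.
The wall receives the sound from a moving source: f₁ = f₀ · v/(v + v_e) = 1515 × 331/363.5 ≈ 1380 Hz.
On the return leg the ambulance is a moving observer: f₂ = f₁ · (v − v_e)/v = 1380 × 298.5/331 ≈ 1244 Hz.
Equivalently f₂ = f₀ · (v − v_e)/(v + v_e).
Beat against the emitted tone: |f₂ − f₀| = 2v_e·f₀/(v + v_e) = 2 × 32.5 × 1515/363.5 ≈ 271 Hz.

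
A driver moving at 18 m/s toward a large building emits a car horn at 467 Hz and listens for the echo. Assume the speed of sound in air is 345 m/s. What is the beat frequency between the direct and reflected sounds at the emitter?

51.4 Hz

The large building receives the sound from a moving source: f₁ = f₀ · v/(v − v_e) = 467 × 345/327 ≈ 492.7 Hz.
On the return leg the driver is a moving observer: f₂ = f₁ · (v + v_e)/v = 492.7 × 363/345 ≈ 518.4 Hz.
Beat against the emitted tone: |f₂ − f₀| = 2v_e·f₀/(v − v_e) = 2 × 18 × 467/327 ≈ 51.4 Hz.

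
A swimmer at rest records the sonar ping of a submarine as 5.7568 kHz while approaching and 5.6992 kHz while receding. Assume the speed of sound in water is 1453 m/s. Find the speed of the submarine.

7.3 m/s

f₁/f₂ = (v + v_s)/(v − v_s), so v_s = v · (f₁ − f₂)/(f₁ + f₂).
v_s = 1453 × (5.7568 − 5.6992)/(5.7568 + 5.6992) = 1453 × 0.0576/11.4560 ≈ 7.3 m/s.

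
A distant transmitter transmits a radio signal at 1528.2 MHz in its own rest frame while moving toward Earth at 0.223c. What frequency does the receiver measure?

Relativistic Doppler for frequency: f' = f₀ · √((1 + β)/(1 − β)).
f' = 1528.2 × √(1.2230/0.7770) = 1528.2 × 1.25459 ≈ 1917.3 MHz.

1917.3 MHz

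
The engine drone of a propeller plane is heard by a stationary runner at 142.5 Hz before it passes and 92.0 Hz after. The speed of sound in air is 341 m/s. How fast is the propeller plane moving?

73 m/s

f₁/f₂ = (v + v_s)/(v − v_s), so v_s = v · (f₁ − f₂)/(f₁ + f₂).
v_s = 341 × (142.5 − 92.0)/(142.5 + 92.0) = 341 × 50.5/234.5 ≈ 73 m/s.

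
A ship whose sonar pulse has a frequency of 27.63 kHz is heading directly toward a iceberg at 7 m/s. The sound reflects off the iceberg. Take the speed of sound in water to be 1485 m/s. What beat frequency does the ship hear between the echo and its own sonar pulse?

The iceberg receives the sound from a moving source: f₁ = f₀ · v/(v − v_e) = 27.63 × 1485/1478 ≈ 27.761 kHz.
On the return leg the ship is a moving observer: f₂ = f₁ · (v + v_e)/v = 27.761 × 1492/1485 ≈ 27.892 kHz.
Equivalently f₂ = f₀ · (v + v_e)/(v − v_e).
Beat against the emitted tone (with f₀ = 27630 Hz): |f₂ − f₀| = 2v_e·f₀/(v − v_e) = 2 × 7 × 27630/1478 ≈ 262 Hz.

262 Hz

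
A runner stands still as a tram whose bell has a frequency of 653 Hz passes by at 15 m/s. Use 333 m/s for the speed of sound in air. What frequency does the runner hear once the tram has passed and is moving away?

Receding: f₂ = f · v/(v + v_s) = 653 × 333/348 ≈ 625 Hz.

625 Hz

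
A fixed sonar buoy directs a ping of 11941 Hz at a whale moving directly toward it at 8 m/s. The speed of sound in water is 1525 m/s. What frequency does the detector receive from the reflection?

The whale first receives the wave as a moving observer: f₁ = f₀ · (v + u)/v = 11941 × (1525 + 8)/1525 ≈ 12004 Hz.
On reflection it acts as a source moving toward the stationary detector: f₂ = f₁ · v/(v − u) = 12004 × 1525/1517 ≈ 12067 Hz.

12067 Hz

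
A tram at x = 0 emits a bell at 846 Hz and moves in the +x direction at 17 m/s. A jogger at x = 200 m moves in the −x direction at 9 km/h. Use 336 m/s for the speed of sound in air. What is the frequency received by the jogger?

9 km/h = 2.5 m/s.
The observer lies on the +x side, so the source is heading toward the observer and the observer is heading toward the source.
With source approaching and observer approaching, f' = f · (v + v_o)/(v − v_s).
f' = 846 × (336 + 2.5)/(336 − 17) = 846 × 338.5/319 ≈ 898 Hz.

898 Hz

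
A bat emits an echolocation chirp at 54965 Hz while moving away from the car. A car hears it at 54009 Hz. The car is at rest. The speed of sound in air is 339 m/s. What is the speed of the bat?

6.0 m/s

f' = f · v/(v + v_s) ⇒ v_s = v · |1 − f/f'|.
v_s = 339 × |1 − 54965/54009| = 339 × 0.0177 ≈ 6.0 m/s.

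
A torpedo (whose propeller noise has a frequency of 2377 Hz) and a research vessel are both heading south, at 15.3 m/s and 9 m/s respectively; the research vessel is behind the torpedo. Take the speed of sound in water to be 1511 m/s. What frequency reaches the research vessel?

2367 Hz

The research vessel is behind, so the torpedo is moving away from it while the research vessel is moving toward the torpedo.
Both move, so f' = f · (v + v_o)/(v + v_s).
f' = 2377 × (1511 + 9)/(1511 + 15.3) = 2377 × 1520/1526.3 ≈ 2367 Hz.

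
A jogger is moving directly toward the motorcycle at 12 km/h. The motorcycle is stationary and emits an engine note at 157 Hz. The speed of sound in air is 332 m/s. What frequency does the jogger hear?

159 Hz

12 km/h = 3.333 m/s.
Only the observer moves, toward the source, so f' = f · (v + v_o)/v.
f' = 157 × (332 + 3.333)/332 = 157 × 335.33/332 ≈ 159 Hz.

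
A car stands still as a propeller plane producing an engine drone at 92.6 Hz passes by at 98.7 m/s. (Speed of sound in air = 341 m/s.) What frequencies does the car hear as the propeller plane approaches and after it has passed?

Approaching: f₁ = f · v/(v − v_s) = 92.6 × 341/242.3 ≈ 130 Hz.
Receding: f₂ = f · v/(v + v_s) = 92.6 × 341/439.7 ≈ 72 Hz.

130 Hz approaching; 72 Hz receding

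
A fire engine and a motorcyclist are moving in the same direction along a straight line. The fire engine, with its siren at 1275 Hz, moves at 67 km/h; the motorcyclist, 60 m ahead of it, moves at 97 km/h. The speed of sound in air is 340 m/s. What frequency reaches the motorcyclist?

67 km/h = 18.61 m/s; 97 km/h = 26.94 m/s.
The motorcyclist is ahead, so the fire engine is moving toward it while the motorcyclist is moving away from the fire engine.
With source approaching and observer receding, f' = f · (v − v_o)/(v − v_s).
f' = 1275 × (340 − 26.94)/(340 − 18.61) = 1275 × 313.06/321.39 ≈ 1242 Hz.

1242 Hz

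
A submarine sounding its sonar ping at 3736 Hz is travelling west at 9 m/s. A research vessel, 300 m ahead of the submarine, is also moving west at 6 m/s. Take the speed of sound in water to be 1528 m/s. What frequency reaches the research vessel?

The research vessel is ahead, so the submarine is moving toward it while the research vessel is moving away from the submarine.
With source approaching and observer receding, f' = f · (v − v_o)/(v − v_s).
f' = 3736 × (1528 − 6)/(1528 − 9) = 3736 × 1522/1519 ≈ 3743 Hz.

3743 Hz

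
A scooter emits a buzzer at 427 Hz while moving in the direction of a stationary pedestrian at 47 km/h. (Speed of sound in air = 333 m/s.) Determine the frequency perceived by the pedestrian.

444 Hz

47 km/h = 13.06 m/s.
Only the source moves, toward the listener, so f' = f · v/(v − v_s).
f' = 427 × 333/(333 − 13.06) = 427 × 333/319.9 ≈ 444 Hz.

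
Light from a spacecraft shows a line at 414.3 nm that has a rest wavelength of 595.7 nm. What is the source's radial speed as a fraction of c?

0.348c

λ'/λ₀ = 0.6955 < 1 (blueshift), so the source is approaching.
λ'/λ₀ = √((1 − β)/(1 + β)) for an approaching source ⇒ β = (1 − r²)/(1 + r²) with r = λ'/λ₀.
β = (1 − 0.4837)/(1 + 0.4837) ≈ 0.348.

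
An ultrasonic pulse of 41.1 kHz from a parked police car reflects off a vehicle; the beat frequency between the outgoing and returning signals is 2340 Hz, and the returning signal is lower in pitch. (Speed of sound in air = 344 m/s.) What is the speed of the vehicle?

Double Doppler shift off a moving reflector: f₂ = f₀ · (v + u)/(v − u) (u > 0 toward emitter).
Returning signal is lower, so f₂ = f₀ − Δf = 41100 − 2340 = 38760 Hz.
Rearranging, u = v · (f₂ − f₀)/(f₂ + f₀) = 344 × -2340/79860 ≈ -10.1 m/s.
So the vehicle is moving at 10.1 m/s away from the emitter.

10.1 m/s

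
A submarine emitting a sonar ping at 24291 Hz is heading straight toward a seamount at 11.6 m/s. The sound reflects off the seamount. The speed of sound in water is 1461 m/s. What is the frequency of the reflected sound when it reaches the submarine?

The seamount receives the sound from a moving source: f₁ = f₀ · v/(v − v_e) = 24291 × 1461/1449.4 ≈ 24485 Hz.
On the return leg the submarine is a moving observer: f₂ = f₁ · (v + v_e)/v = 24485 × 1472.6/1461 ≈ 24680 Hz.
Equivalently f₂ = f₀ · (v + v_e)/(v − v_e).

24680 Hz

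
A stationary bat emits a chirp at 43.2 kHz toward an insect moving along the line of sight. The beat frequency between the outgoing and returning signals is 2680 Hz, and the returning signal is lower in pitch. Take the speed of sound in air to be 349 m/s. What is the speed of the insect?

11.2 m/s

Double Doppler shift off a moving reflector: f₂ = f₀ · (v + u)/(v − u) (u > 0 toward emitter).
Returning signal is lower, so f₂ = f₀ − Δf = 43200 − 2680 = 40520 Hz.
Rearranging, u = v · (f₂ − f₀)/(f₂ + f₀) = 349 × -2680/83720 ≈ -11.2 m/s.
So the insect is moving at 11.2 m/s away from the emitter.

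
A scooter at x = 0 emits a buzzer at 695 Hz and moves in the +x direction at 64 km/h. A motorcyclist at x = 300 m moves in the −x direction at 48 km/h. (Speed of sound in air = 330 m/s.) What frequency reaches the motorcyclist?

64 km/h = 17.78 m/s; 48 km/h = 13.33 m/s.
The observer lies on the +x side, so the source is heading toward the observer and the observer is heading toward the source.
General Doppler shift: f' = f · (v + v_o)/(v − v_s).
f' = 695 × (330 + 13.33)/(330 − 17.78) = 695 × 343.33/312.22 ≈ 764 Hz.

764 Hz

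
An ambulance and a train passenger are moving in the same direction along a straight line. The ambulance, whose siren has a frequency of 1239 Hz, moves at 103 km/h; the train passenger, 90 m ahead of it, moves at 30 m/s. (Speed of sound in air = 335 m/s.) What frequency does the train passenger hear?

103 km/h = 28.61 m/s.
The train passenger is ahead, so the ambulance is moving toward it while the train passenger is moving away from the ambulance.
Both move, so f' = f · (v − v_o)/(v − v_s).
f' = 1239 × (335 − 30)/(335 − 28.61) = 1239 × 305/306.39 ≈ 1233 Hz.

1233 Hz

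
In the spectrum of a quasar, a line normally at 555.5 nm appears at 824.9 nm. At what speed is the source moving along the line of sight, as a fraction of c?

0.376c

λ'/λ₀ = 1.4850 > 1 (redshift), so the source is receding.
λ'/λ₀ = √((1 + β)/(1 − β)) for a receding source ⇒ β = (r² − 1)/(r² + 1) with r = λ'/λ₀.
β = (2.2051 − 1)/(2.2051 + 1) ≈ 0.376.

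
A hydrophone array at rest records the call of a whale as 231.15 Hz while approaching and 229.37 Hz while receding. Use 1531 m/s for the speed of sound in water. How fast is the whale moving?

f₁/f₂ = (v + v_s)/(v − v_s), so v_s = v · (f₁ − f₂)/(f₁ + f₂).
v_s = 1531 × (231.15 − 229.37)/(231.15 + 229.37) = 1531 × 1.78/460.52 ≈ 5.9 m/s.

5.9 m/s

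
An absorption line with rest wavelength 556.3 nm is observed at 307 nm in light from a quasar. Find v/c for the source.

0.533

λ'/λ₀ = 0.5519 < 1 (blueshift), so the source is approaching.
λ'/λ₀ = √((1 − β)/(1 + β)) for an approaching source ⇒ β = (1 − r²)/(1 + r²) with r = λ'/λ₀.
β = (1 − 0.3046)/(1 + 0.3046) ≈ 0.533.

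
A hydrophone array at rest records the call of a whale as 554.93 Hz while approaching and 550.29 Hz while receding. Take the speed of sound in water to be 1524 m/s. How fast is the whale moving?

f₁/f₂ = (v + v_s)/(v − v_s), so v_s = v · (f₁ − f₂)/(f₁ + f₂).
v_s = 1524 × (554.93 − 550.29)/(554.93 + 550.29) = 1524 × 4.64/1105.22 ≈ 6.4 m/s.

6.4 m/s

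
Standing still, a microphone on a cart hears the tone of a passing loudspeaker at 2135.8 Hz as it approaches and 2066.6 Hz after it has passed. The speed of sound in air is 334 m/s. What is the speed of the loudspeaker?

f₁/f₂ = (v + v_s)/(v − v_s), so v_s = v · (f₁ − f₂)/(f₁ + f₂).
v_s = 334 × (2135.8 − 2066.6)/(2135.8 + 2066.6) = 334 × 69.2/4202.4 ≈ 5.5 m/s.

5.5 m/s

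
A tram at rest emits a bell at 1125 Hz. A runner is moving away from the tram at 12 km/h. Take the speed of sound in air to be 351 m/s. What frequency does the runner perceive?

1114 Hz

12 km/h = 3.333 m/s.
Moving observer, stationary source: f' = f · (v − v_o)/v.
f' = 1125 × (351 − 3.333)/351 = 1125 × 347.67/351 ≈ 1114 Hz.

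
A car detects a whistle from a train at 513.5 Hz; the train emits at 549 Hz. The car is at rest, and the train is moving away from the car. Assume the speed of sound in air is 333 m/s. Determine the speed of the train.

f' = f · v/(v + v_s) ⇒ v_s = v · |1 − f/f'|.
v_s = 333 × |1 − 549/513.5| = 333 × 0.06913 ≈ 23.0 m/s.

23.0 m/s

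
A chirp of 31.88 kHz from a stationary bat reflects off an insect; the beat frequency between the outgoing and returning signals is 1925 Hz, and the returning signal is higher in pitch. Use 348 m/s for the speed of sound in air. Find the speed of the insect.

Double Doppler shift off a moving reflector: f₂ = f₀ · (v + u)/(v − u) (u > 0 toward emitter).
Returning signal is higher, so f₂ = f₀ + Δf = 31880 + 1925 = 33805 Hz.
Rearranging, u = v · (f₂ − f₀)/(f₂ + f₀) = 348 × 1925/65685 ≈ 10.2 m/s.
So the insect is moving at 10.2 m/s toward the emitter.

10.2 m/s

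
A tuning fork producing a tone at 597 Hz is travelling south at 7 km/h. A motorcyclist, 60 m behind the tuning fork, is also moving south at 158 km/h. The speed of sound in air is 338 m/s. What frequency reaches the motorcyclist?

671 Hz

7 km/h = 1.944 m/s; 158 km/h = 43.89 m/s.
The motorcyclist is behind, so the tuning fork is moving away from it while the motorcyclist is moving toward the tuning fork.
Both move, so f' = f · (v + v_o)/(v + v_s).
f' = 597 × (338 + 43.89)/(338 + 1.944) = 597 × 381.89/339.94 ≈ 671 Hz.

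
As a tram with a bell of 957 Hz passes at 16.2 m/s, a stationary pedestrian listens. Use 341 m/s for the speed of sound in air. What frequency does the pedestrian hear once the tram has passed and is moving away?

914 Hz

Receding: f₂ = f · v/(v + v_s) = 957 × 341/357.2 ≈ 914 Hz.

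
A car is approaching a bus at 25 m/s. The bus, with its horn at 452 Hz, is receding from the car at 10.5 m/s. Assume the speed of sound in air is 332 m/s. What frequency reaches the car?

With source receding and observer approaching, f' = f · (v + v_o)/(v + v_s).
f' = 452 × (332 + 25)/(332 + 10.5) = 452 × 357/342.5 ≈ 471 Hz.

471 Hz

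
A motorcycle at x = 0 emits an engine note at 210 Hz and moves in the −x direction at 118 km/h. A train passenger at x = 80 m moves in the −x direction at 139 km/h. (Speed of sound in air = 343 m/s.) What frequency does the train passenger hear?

118 km/h = 32.78 m/s; 139 km/h = 38.61 m/s.
The observer lies on the +x side, so the source is heading away from the observer and the observer is heading toward the source.
General Doppler shift: f' = f · (v + v_o)/(v + v_s).
f' = 210 × (343 + 38.61)/(343 + 32.78) = 210 × 381.61/375.78 ≈ 213 Hz.

213 Hz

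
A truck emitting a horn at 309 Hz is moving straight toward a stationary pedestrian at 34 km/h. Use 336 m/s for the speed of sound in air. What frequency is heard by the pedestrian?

318 Hz

34 km/h = 9.444 m/s.
With the source moving toward a stationary observer, f' = f · v/(v − v_s).
f' = 309 × 336/(336 − 9.444) = 309 × 336/326.6 ≈ 318 Hz.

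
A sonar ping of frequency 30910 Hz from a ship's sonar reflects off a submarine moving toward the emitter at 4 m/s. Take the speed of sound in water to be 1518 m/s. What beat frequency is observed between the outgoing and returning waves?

163 Hz

At the submarine (a moving observer), f₁ = f₀ · (v + u)/v = 30910 × 1522/1518 ≈ 30991.4 Hz.
The reflection then acts as a moving source: f₂ = f₁ · v/(v − u) ≈ 31073.3 Hz.
Equivalently f₂ = f₀ · (v + u)/(v − u).
Beat frequency: |f₂ − f₀| = 2u·f₀/(v − u) = 2 × 4 × 30910/1514 ≈ 163 Hz.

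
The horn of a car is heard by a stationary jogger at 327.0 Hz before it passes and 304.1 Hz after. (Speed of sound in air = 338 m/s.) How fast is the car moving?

f₁/f₂ = (v + v_s)/(v − v_s), so v_s = v · (f₁ − f₂)/(f₁ + f₂).
v_s = 338 × (327.0 − 304.1)/(327.0 + 304.1) = 338 × 22.9/631.1 ≈ 12.3 m/s.

12.3 m/s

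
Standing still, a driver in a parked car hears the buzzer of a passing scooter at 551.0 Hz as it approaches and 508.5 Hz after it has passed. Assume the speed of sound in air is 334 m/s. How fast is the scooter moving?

13.4 m/s

f₁/f₂ = (v + v_s)/(v − v_s), so v_s = v · (f₁ − f₂)/(f₁ + f₂).
v_s = 334 × (551.0 − 508.5)/(551.0 + 508.5) = 334 × 42.5/1059.5 ≈ 13.4 m/s.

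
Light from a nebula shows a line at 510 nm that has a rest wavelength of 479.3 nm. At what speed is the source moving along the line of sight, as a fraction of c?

0.062c

λ'/λ₀ = 1.0641 > 1 (redshift), so the source is receding.
λ'/λ₀ = √((1 + β)/(1 − β)) for a receding source ⇒ β = (r² − 1)/(r² + 1) with r = λ'/λ₀.
β = (1.1322 − 1)/(1.1322 + 1) ≈ 0.062.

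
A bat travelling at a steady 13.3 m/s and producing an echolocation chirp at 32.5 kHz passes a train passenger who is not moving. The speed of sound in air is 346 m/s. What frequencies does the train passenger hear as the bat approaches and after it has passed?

33.8 kHz approaching; 31.3 kHz receding

Approaching: f₁ = f · v/(v − v_s) = 32.5 × 346/332.7 ≈ 33.8 kHz.
Receding: f₂ = f · v/(v + v_s) = 32.5 × 346/359.3 ≈ 31.3 kHz.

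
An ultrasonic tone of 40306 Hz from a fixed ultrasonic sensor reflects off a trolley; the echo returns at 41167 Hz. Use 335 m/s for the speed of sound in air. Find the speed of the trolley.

3.5 m/s

Double Doppler shift off a moving reflector: f₂ = f₀ · (v + u)/(v − u) (u > 0 toward emitter).
Rearranging, u = v · (f₂ − f₀)/(f₂ + f₀) = 335 × 861/81473 ≈ 3.5 m/s.
So the trolley is moving at 3.5 m/s toward the emitter.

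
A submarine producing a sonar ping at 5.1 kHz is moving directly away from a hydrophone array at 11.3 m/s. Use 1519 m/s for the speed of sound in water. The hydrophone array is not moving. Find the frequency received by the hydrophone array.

5.06 kHz

Moving source, stationary observer: f' = f · v/(v + v_s) since the source is receding.
f' = 5.1 × 1519/(1519 + 11.3) = 5.1 × 1519/1530 ≈ 5.06 kHz.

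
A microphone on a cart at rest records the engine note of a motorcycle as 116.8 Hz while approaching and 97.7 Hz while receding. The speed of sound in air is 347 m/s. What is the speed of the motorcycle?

f₁/f₂ = (v + v_s)/(v − v_s), so v_s = v · (f₁ − f₂)/(f₁ + f₂).
v_s = 347 × (116.8 − 97.7)/(116.8 + 97.7) = 347 × 19.1/214.5 ≈ 31 m/s.

31 m/s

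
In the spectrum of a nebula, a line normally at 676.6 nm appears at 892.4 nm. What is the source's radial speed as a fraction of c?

0.270

λ'/λ₀ = 1.3189 > 1 (redshift), so the source is receding.
λ'/λ₀ = √((1 + β)/(1 − β)) for a receding source ⇒ β = (r² − 1)/(r² + 1) with r = λ'/λ₀.
β = (1.7396 − 1)/(1.7396 + 1) ≈ 0.270.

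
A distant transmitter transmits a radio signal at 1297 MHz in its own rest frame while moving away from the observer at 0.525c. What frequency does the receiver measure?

Relativistic Doppler for frequency: f' = f₀ · √((1 − β)/(1 + β)).
f' = 1297 × √(0.4750/1.5250) = 1297 × 0.55810 ≈ 723.9 MHz.

723.9 MHz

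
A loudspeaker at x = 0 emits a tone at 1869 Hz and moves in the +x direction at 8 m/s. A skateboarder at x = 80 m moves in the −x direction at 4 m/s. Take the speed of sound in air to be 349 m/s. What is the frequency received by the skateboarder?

1935 Hz

The observer lies on the +x side, so the source is heading toward the observer and the observer is heading toward the source.
General Doppler shift: f' = f · (v + v_o)/(v − v_s).
f' = 1869 × (349 + 4)/(349 − 8) = 1869 × 353/341 ≈ 1935 Hz.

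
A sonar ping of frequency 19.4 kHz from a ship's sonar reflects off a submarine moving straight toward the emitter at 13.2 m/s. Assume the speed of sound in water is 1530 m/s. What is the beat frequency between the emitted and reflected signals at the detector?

The submarine first receives the wave as a moving observer: f₁ = f₀ · (v + u)/v = 19.4 × (1530 + 13.2)/1530 ≈ 19.567 kHz.
On reflection it acts as a source moving toward the stationary detector: f₂ = f₁ · v/(v − u) = 19.567 × 1530/1516.8 ≈ 19.738 kHz.
Equivalently f₂ = f₀ · (v + u)/(v − u).
Beat frequency (with f₀ = 19400 Hz): |f₂ − f₀| = 2u·f₀/(v − u) = 2 × 13.2 × 19400/1516.8 ≈ 338 Hz.

338 Hz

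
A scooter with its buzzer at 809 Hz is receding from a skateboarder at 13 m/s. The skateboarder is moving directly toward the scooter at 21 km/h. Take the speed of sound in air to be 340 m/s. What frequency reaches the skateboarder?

21 km/h = 5.833 m/s.
With source receding and observer approaching, f' = f · (v + v_o)/(v + v_s).
f' = 809 × (340 + 5.833)/(340 + 13) = 809 × 345.83/353 ≈ 793 Hz.

793 Hz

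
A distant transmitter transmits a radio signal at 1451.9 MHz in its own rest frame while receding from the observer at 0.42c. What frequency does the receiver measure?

927.9 MHz

Relativistic Doppler for frequency: f' = f₀ · √((1 − β)/(1 + β)).
f' = 1451.9 × √(0.5800/1.4200) = 1451.9 × 0.63910 ≈ 927.9 MHz.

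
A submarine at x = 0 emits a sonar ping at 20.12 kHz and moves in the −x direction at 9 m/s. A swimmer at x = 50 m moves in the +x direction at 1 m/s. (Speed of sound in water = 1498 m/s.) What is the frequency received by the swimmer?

The observer lies on the +x side, so the source is heading away from the observer and the observer is heading away from the source.
General Doppler shift: f' = f · (v − v_o)/(v + v_s).
f' = 20.12 × (1498 − 1)/(1498 + 9) = 20.12 × 1497/1507 ≈ 19.99 kHz.

19.99 kHz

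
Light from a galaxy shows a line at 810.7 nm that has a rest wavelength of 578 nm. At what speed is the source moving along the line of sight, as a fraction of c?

0.326

λ'/λ₀ = 1.4026 > 1 (redshift), so the source is receding.
λ'/λ₀ = √((1 + β)/(1 − β)) for a receding source ⇒ β = (r² − 1)/(r² + 1) with r = λ'/λ₀.
β = (1.9673 − 1)/(1.9673 + 1) ≈ 0.326.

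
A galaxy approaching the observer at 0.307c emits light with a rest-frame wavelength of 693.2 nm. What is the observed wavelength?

504.8 nm

Relativistic Doppler for wavelength: λ' = λ₀ · √((1 − β)/(1 + β)).
λ' = 693.2 × √(0.6930/1.3070) = 693.2 × 0.72816 ≈ 504.8 nm.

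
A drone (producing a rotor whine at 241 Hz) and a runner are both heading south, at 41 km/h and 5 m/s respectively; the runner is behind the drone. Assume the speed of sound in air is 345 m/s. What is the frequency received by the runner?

237 Hz

41 km/h = 11.39 m/s.
The runner is behind, so the drone is moving away from it while the runner is moving toward the drone.
General Doppler shift: f' = f · (v + v_o)/(v + v_s).
f' = 241 × (345 + 5)/(345 + 11.39) = 241 × 350/356.39 ≈ 237 Hz.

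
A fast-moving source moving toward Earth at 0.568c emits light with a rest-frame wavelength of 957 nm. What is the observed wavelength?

Relativistic Doppler for wavelength: λ' = λ₀ · √((1 − β)/(1 + β)).
λ' = 957 × √(0.4320/1.5680) = 957 × 0.52489 ≈ 502.3 nm.

502.3 nm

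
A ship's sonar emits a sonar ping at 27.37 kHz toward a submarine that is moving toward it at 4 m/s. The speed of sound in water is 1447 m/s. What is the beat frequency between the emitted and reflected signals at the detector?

152 Hz

The submarine first receives the wave as a moving observer: f₁ = f₀ · (v + u)/v = 27.37 × (1447 + 4)/1447 ≈ 27.4457 kHz.
The reflection then acts as a moving source: f₂ = f₁ · v/(v − u) ≈ 27.5217 kHz.
Beat frequency (with f₀ = 27370 Hz): |f₂ − f₀| = 2u·f₀/(v − u) = 2 × 4 × 27370/1443 ≈ 152 Hz.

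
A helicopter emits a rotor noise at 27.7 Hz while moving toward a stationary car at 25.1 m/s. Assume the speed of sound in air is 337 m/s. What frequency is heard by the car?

29.9 Hz

With the source moving toward a stationary observer, f' = f · v/(v − v_s).
f' = 27.7 × 337/(337 − 25.1) = 27.7 × 337/311.9 ≈ 29.9 Hz.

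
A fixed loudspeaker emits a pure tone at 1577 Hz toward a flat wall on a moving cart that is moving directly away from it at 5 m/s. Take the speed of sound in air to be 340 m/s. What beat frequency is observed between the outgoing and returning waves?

45.7 Hz

At the flat wall on a moving cart (a moving observer), f₁ = f₀ · (v − u)/v = 1577 × 335/340 ≈ 1553.8 Hz.
On reflection it acts as a source moving away from the stationary detector: f₂ = f₁ · v/(v + u) = 1553.8 × 340/345 ≈ 1531.3 Hz.
Equivalently f₂ = f₀ · (v − u)/(v + u).
Beat frequency: |f₂ − f₀| = 2u·f₀/(v + u) = 2 × 5 × 1577/345 ≈ 45.7 Hz.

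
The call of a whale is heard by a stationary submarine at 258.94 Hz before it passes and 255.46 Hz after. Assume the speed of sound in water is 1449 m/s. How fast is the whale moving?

f₁/f₂ = (v + v_s)/(v − v_s), so v_s = v · (f₁ − f₂)/(f₁ + f₂).
v_s = 1449 × (258.94 − 255.46)/(258.94 + 255.46) = 1449 × 3.48/514.40 ≈ 9.8 m/s.

9.8 m/s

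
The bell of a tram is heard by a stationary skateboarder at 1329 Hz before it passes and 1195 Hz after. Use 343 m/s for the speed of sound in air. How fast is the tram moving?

f₁/f₂ = (v + v_s)/(v − v_s), so v_s = v · (f₁ − f₂)/(f₁ + f₂).
v_s = 343 × (1329 − 1195)/(1329 + 1195) = 343 × 134/2524 ≈ 18.2 m/s.

18.2 m/s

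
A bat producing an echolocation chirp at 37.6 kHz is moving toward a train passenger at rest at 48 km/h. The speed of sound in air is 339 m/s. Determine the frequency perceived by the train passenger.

39.1 kHz

48 km/h = 13.33 m/s.
Only the source moves, toward the listener, so f' = f · v/(v − v_s).
f' = 37.6 × 339/(339 − 13.33) = 37.6 × 339/325.7 ≈ 39.1 kHz.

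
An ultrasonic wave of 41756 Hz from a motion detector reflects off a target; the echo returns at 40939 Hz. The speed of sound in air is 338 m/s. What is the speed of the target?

3.3 m/s

Double Doppler shift off a moving reflector: f₂ = f₀ · (v + u)/(v − u) (u > 0 toward emitter).
Rearranging, u = v · (f₂ − f₀)/(f₂ + f₀) = 338 × -817/82695 ≈ -3.3 m/s.
So the target is moving at 3.3 m/s away from the emitter.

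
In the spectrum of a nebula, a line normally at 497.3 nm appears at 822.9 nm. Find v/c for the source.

λ'/λ₀ = 1.6547 > 1 (redshift), so the source is receding.
λ'/λ₀ = √((1 + β)/(1 − β)) for a receding source ⇒ β = (r² − 1)/(r² + 1) with r = λ'/λ₀.
β = (2.7381 − 1)/(2.7381 + 1) ≈ 0.465.

0.465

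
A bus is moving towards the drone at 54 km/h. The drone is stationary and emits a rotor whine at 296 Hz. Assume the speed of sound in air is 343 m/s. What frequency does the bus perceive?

54 km/h = 15 m/s.
Moving observer, stationary source: f' = f · (v + v_o)/v.
f' = 296 × (343 + 15)/343 = 296 × 358/343 ≈ 309 Hz.

309 Hz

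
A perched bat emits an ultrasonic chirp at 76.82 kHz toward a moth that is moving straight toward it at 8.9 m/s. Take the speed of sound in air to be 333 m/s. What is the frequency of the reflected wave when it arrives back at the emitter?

The moth first receives the wave as a moving observer: f₁ = f₀ · (v + u)/v = 76.82 × (333 + 8.9)/333 ≈ 78.9 kHz.
On reflection it acts as a source moving toward the stationary detector: f₂ = f₁ · v/(v − u) = 78.9 × 333/324.1 ≈ 81.0 kHz.

81.0 kHz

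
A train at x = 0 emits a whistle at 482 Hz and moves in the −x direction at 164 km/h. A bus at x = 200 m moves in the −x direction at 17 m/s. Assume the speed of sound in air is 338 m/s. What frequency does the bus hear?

164 km/h = 45.56 m/s.
The observer lies on the +x side, so the source is heading away from the observer and the observer is heading toward the source.
With source receding and observer approaching, f' = f · (v + v_o)/(v + v_s).
f' = 482 × (338 + 17)/(338 + 45.56) = 482 × 355/383.56 ≈ 446 Hz.

446 Hz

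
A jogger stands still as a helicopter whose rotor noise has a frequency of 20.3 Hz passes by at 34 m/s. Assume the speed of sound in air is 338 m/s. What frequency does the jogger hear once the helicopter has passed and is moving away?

18.4 Hz

Receding: f₂ = f · v/(v + v_s) = 20.3 × 338/372 ≈ 18.4 Hz.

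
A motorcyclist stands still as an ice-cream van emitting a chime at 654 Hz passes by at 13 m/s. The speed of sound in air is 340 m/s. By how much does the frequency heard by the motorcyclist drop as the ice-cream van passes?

50.1 Hz

Approaching: f₁ = f · v/(v − v_s) = 654 × 340/327 ≈ 680.0 Hz.
Receding: f₂ = f · v/(v + v_s) = 654 × 340/353 ≈ 629.9 Hz.
Drop: f₁ − f₂ = 2f·v·v_s/(v² − v_s²) = 2 × 654 × 340 × 13/(340² − 13²) ≈ 50.1 Hz.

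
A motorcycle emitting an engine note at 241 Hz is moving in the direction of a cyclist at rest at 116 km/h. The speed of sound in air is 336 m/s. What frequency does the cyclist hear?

116 km/h = 32.22 m/s.
Moving source, stationary observer: f' = f · v/(v − v_s) since the source is approaching.
f' = 241 × 336/(336 − 32.22) = 241 × 336/303.8 ≈ 267 Hz.

267 Hz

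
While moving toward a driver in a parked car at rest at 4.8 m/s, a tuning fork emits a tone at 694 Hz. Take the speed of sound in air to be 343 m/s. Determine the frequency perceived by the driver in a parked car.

Moving source, stationary observer: f' = f · v/(v − v_s) since the source is approaching.
f' = 694 × 343/(343 − 4.8) = 694 × 343/338.2 ≈ 704 Hz.

704 Hz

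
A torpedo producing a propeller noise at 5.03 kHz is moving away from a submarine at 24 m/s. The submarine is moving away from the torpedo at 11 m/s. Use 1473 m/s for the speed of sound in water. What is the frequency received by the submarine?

4.91 kHz

With source receding and observer receding, f' = f · (v − v_o)/(v + v_s).
f' = 5.03 × (1473 − 11)/(1473 + 24) = 5.03 × 1462/1497 ≈ 4.91 kHz.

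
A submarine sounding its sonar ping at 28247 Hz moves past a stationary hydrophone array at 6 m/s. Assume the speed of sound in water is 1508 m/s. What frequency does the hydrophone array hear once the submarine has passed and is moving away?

Receding: f₂ = f · v/(v + v_s) = 28247 × 1508/1514 ≈ 28135 Hz.

28135 Hz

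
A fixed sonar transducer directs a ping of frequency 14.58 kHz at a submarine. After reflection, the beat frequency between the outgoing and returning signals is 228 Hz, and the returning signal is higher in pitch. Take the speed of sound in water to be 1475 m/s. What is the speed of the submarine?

Double Doppler shift off a moving reflector: f₂ = f₀ · (v + u)/(v − u) (u > 0 toward emitter).
Returning signal is higher, so f₂ = f₀ + Δf = 14580 + 228 = 14808 Hz.
Rearranging, u = v · (f₂ − f₀)/(f₂ + f₀) = 1475 × 228/29388 ≈ 11.4 m/s.
So the submarine is moving at 11.4 m/s toward the emitter.

11.4 m/s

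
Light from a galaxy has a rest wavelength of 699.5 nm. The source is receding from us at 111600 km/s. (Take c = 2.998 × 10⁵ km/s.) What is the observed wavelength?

1034.2 nm

β = v/c = 111600/299800 = 0.3722.
Relativistic Doppler for wavelength: λ' = λ₀ · √((1 + β)/(1 − β)).
λ' = 699.5 × √(1.3722/0.6278) = 699.5 × 1.47850 ≈ 1034.2 nm.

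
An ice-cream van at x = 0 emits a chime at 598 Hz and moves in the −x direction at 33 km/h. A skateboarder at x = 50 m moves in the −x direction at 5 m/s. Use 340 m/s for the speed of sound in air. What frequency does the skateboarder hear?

33 km/h = 9.167 m/s.
The observer lies on the +x side, so the source is heading away from the observer and the observer is heading toward the source.
With source receding and observer approaching, f' = f · (v + v_o)/(v + v_s).
f' = 598 × (340 + 5)/(340 + 9.167) = 598 × 345/349.17 ≈ 591 Hz.

591 Hz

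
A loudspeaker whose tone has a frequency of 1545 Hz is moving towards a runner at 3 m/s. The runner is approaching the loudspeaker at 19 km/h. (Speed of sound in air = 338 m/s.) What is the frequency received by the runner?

1583 Hz

19 km/h = 5.278 m/s.
General Doppler shift: f' = f · (v + v_o)/(v − v_s).
f' = 1545 × (338 + 5.278)/(338 − 3) = 1545 × 343.28/335 ≈ 1583 Hz.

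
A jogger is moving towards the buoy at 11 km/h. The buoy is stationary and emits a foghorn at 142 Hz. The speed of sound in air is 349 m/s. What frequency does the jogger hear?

11 km/h = 3.056 m/s.
Only the observer moves, toward the source, so f' = f · (v + v_o)/v.
f' = 142 × (349 + 3.056)/349 = 142 × 352.06/349 ≈ 143 Hz.

143 Hz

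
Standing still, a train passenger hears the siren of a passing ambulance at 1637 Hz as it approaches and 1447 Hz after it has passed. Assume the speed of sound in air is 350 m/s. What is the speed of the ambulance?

f₁/f₂ = (v + v_s)/(v − v_s), so v_s = v · (f₁ − f₂)/(f₁ + f₂).
v_s = 350 × (1637 − 1447)/(1637 + 1447) = 350 × 190/3084 ≈ 21.6 m/s.

21.6 m/s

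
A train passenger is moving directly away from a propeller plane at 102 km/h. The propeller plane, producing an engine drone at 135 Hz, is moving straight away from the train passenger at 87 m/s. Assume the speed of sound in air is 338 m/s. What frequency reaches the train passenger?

102 km/h = 28.33 m/s.
With source receding and observer receding, f' = f · (v − v_o)/(v + v_s).
f' = 135 × (338 − 28.33)/(338 + 87) = 135 × 309.67/425 ≈ 98 Hz.

98 Hz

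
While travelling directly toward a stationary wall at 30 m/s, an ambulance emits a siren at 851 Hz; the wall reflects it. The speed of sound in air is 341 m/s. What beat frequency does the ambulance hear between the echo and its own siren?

The wall receives the sound from a moving source: f₁ = f₀ · v/(v − v_e) = 851 × 341/311 ≈ 933.1 Hz.
On the return leg the ambulance is a moving observer: f₂ = f₁ · (v + v_e)/v = 933.1 × 371/341 ≈ 1015.2 Hz.
Beat against the emitted tone: |f₂ − f₀| = 2v_e·f₀/(v − v_e) = 2 × 30 × 851/311 ≈ 164 Hz.

164 Hz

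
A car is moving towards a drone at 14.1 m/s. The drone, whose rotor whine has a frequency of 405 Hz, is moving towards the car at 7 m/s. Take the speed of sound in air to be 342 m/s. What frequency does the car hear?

Both move, so f' = f · (v + v_o)/(v − v_s).
f' = 405 × (342 + 14.1)/(342 − 7) = 405 × 356.1/335 ≈ 431 Hz.

431 Hz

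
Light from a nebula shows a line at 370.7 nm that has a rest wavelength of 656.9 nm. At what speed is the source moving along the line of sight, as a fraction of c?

0.517

λ'/λ₀ = 0.5643 < 1 (blueshift), so the source is approaching.
λ'/λ₀ = √((1 − β)/(1 + β)) for an approaching source ⇒ β = (1 − r²)/(1 + r²) with r = λ'/λ₀.
β = (1 − 0.3185)/(1 + 0.3185) ≈ 0.517.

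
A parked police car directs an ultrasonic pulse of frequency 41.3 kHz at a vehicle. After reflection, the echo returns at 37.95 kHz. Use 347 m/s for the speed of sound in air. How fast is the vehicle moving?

Double Doppler shift off a moving reflector: f₂ = f₀ · (v + u)/(v − u) (u > 0 toward emitter).
Rearranging, u = v · (f₂ − f₀)/(f₂ + f₀) = 347 × -3.35/79.25 ≈ -14.7 m/s.
So the vehicle is moving at 14.7 m/s away from the emitter.

14.7 m/s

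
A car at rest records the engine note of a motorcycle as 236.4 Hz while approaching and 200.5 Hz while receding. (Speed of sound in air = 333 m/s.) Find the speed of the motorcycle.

f₁/f₂ = (v + v_s)/(v − v_s), so v_s = v · (f₁ − f₂)/(f₁ + f₂).
v_s = 333 × (236.4 − 200.5)/(236.4 + 200.5) = 333 × 35.9/436.9 ≈ 27 m/s.

27 m/s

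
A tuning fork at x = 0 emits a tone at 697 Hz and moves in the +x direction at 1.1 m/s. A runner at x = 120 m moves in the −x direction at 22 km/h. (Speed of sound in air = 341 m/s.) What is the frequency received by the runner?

712 Hz

22 km/h = 6.111 m/s.
The observer lies on the +x side, so the source is heading toward the observer and the observer is heading toward the source.
Both move, so f' = f · (v + v_o)/(v − v_s).
f' = 697 × (341 + 6.111)/(341 − 1.1) = 697 × 347.11/339.9 ≈ 712 Hz.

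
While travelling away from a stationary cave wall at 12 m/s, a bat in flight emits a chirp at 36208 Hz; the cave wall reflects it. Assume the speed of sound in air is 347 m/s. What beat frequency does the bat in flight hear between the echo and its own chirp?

2421 Hz

The cave wall receives the sound from a moving source: f₁ = f₀ · v/(v + v_e) = 36208 × 347/359 ≈ 34998 Hz.
On the return leg the bat in flight is a moving observer: f₂ = f₁ · (v − v_e)/v = 34998 × 335/347 ≈ 33787 Hz.
Equivalently f₂ = f₀ · (v − v_e)/(v + v_e).
Beat against the emitted tone: |f₂ − f₀| = 2v_e·f₀/(v + v_e) = 2 × 12 × 36208/359 ≈ 2421 Hz.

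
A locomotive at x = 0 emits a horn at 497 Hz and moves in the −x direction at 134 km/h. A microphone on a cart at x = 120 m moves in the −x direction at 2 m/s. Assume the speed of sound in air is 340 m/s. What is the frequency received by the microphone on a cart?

134 km/h = 37.22 m/s.
The observer lies on the +x side, so the source is heading away from the observer and the observer is heading toward the source.
With source receding and observer approaching, f' = f · (v + v_o)/(v + v_s).
f' = 497 × (340 + 2)/(340 + 37.22) = 497 × 342/377.22 ≈ 451 Hz.

451 Hz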